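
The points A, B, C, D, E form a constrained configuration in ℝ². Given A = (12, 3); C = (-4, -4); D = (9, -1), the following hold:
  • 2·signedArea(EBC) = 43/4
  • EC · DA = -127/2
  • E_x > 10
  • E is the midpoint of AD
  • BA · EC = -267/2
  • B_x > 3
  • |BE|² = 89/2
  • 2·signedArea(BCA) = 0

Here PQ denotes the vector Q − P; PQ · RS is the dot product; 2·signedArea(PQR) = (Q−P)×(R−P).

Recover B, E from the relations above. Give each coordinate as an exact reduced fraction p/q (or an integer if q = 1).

B = (4, -1/2)
E = (21/2, 1)

1. E_x = 21/2  [E is the midpoint of AD]
2. E_y = 1  [E is the midpoint of AD]
   → E = (21/2, 1)
3. B_x = 4  [2·signedArea(BCA) = 0 ∩ 2·signedArea(EBC) = 43/4]
4. B_y = -1/2  [2·signedArea(BCA) = 0 ∩ 2·signedArea(EBC) = 43/4]
   → B = (4, -1/2)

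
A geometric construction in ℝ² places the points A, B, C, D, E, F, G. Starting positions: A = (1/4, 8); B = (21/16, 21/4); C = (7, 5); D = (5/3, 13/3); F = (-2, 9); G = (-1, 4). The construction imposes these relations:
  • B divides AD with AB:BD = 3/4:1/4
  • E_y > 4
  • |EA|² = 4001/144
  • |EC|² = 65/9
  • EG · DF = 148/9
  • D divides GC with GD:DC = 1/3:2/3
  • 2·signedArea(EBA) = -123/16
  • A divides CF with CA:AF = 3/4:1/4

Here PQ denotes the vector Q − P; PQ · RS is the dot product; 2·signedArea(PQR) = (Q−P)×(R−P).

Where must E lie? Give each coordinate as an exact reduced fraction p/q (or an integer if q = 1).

E = (13/3, 14/3)

1. E_x = 13/3  [EG · DF = 148/9 ∩ 2·signedArea(EBA) = -123/16]
2. E_y = 14/3  [EG · DF = 148/9 ∩ 2·signedArea(EBA) = -123/16]
   → E = (13/3, 14/3)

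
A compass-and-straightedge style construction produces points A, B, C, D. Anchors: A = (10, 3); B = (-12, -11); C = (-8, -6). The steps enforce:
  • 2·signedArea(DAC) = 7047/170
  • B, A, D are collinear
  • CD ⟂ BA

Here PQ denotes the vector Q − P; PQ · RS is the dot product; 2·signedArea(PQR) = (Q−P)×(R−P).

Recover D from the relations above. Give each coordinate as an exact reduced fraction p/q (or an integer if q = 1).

D = (-1171/170, -1317/170)

1. D_x = -1171/170  [B, A, D are collinear ∩ CD ⟂ BA]
2. D_y = -1317/170  [B, A, D are collinear ∩ CD ⟂ BA]
   → D = (-1171/170, -1317/170)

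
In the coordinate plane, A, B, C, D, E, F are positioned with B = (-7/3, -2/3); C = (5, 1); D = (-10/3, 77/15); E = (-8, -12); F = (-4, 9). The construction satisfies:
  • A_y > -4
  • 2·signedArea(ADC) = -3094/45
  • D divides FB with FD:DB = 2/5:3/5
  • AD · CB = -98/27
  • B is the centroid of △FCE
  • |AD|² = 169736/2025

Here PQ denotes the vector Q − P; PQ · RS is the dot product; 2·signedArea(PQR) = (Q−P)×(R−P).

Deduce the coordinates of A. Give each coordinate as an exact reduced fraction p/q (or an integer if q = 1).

A = (-16/9, -35/9)

1. A_x = -16/9  [2·signedArea(ADC) = -3094/45 ∩ AD · CB = -98/27]
2. A_y = -35/9  [2·signedArea(ADC) = -3094/45 ∩ AD · CB = -98/27]
   → A = (-16/9, -35/9)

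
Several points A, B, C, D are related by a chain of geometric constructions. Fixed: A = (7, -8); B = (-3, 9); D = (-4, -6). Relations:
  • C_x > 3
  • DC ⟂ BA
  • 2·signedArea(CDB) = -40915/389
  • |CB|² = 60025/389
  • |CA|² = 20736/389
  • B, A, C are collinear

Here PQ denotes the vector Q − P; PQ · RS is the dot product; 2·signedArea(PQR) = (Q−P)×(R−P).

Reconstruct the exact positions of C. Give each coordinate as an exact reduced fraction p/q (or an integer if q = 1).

1. C_x = 1283/389  [B, A, C are collinear ∩ DC ⟂ BA]
2. C_y = -664/389  [B, A, C are collinear ∩ DC ⟂ BA]
   → C = (1283/389, -664/389)

C = (1283/389, -664/389)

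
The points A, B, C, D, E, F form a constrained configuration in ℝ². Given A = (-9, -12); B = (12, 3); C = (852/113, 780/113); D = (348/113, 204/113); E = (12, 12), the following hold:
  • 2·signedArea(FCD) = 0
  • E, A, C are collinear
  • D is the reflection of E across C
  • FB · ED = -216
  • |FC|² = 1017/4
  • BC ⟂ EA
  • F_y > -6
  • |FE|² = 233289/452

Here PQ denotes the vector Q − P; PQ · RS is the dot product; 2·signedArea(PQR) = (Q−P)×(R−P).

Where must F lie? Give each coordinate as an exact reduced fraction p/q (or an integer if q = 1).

F = (-669/226, -576/113)

1. F_x = -669/226  [2·signedArea(FCD) = 0 ∩ FB · ED = -216]
2. F_y = -576/113  [2·signedArea(FCD) = 0 ∩ FB · ED = -216]
   → F = (-669/226, -576/113)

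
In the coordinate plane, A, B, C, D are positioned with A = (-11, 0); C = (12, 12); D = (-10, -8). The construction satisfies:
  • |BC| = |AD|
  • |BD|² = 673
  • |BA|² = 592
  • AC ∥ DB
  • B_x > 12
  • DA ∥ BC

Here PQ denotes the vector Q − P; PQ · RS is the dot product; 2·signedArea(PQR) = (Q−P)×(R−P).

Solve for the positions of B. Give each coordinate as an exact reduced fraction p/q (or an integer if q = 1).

B = (13, 4)

1. B_x = 13  [DA ∥ BC ∩ AC ∥ DB]
2. B_y = 4  [DA ∥ BC ∩ AC ∥ DB]
   → B = (13, 4)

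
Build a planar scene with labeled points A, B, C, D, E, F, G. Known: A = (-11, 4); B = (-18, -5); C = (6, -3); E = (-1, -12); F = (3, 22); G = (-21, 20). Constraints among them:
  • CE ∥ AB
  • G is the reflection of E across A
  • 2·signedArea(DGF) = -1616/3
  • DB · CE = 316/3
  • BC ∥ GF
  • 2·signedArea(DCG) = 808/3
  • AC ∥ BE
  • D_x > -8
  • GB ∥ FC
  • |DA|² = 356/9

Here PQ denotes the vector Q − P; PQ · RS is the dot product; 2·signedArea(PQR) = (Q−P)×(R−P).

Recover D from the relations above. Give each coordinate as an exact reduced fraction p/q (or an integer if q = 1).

D = (-23/3, -4/3)

1. D_x = -23/3  [2·signedArea(DGF) = -1616/3 ∩ 2·signedArea(DCG) = 808/3]
2. D_y = -4/3  [2·signedArea(DGF) = -1616/3 ∩ 2·signedArea(DCG) = 808/3]
   → D = (-23/3, -4/3)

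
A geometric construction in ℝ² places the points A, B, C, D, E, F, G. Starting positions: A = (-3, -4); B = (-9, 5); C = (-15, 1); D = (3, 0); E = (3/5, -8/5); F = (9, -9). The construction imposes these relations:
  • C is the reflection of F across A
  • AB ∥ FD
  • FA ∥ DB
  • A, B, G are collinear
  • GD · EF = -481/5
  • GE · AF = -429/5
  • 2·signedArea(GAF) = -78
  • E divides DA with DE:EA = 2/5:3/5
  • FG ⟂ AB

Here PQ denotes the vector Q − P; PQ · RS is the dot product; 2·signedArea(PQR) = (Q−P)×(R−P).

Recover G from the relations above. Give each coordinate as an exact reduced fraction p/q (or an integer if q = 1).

1. G_x = 3  [A, B, G are collinear ∩ FG ⟂ AB]
2. G_y = -13  [A, B, G are collinear ∩ FG ⟂ AB]
   → G = (3, -13)

G = (3, -13)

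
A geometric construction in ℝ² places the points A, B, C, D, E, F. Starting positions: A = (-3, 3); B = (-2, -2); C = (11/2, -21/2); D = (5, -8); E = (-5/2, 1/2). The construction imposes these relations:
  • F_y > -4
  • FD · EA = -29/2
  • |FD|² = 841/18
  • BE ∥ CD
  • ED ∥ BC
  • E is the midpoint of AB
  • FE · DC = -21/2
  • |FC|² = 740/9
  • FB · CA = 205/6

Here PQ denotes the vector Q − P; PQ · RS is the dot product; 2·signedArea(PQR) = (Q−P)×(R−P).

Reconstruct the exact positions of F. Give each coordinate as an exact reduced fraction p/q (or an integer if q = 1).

1. F_x = 1/6  [FE · DC = -21/2 ∩ FB · CA = 205/6]
2. F_y = -19/6  [FE · DC = -21/2 ∩ FB · CA = 205/6]
   → F = (1/6, -19/6)

F = (1/6, -19/6)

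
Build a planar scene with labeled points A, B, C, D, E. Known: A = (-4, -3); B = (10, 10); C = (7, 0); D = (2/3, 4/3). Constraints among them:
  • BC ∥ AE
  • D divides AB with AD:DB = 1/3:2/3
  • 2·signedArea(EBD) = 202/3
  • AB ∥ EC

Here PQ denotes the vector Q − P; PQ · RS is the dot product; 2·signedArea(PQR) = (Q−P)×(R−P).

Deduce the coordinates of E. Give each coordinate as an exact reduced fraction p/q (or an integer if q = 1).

1. E_x = -7  [AB ∥ EC ∩ BC ∥ AE]
2. E_y = -13  [AB ∥ EC ∩ BC ∥ AE]
   → E = (-7, -13)

E = (-7, -13)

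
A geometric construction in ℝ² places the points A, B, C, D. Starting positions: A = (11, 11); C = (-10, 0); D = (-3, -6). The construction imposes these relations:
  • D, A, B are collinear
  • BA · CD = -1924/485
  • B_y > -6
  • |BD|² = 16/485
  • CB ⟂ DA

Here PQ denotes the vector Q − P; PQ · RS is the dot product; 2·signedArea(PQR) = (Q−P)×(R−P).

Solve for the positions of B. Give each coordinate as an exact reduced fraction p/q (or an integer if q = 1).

B = (-1399/485, -2842/485)

1. B_x = -1399/485  [D, A, B are collinear ∩ CB ⟂ DA]
2. B_y = -2842/485  [D, A, B are collinear ∩ CB ⟂ DA]
   → B = (-1399/485, -2842/485)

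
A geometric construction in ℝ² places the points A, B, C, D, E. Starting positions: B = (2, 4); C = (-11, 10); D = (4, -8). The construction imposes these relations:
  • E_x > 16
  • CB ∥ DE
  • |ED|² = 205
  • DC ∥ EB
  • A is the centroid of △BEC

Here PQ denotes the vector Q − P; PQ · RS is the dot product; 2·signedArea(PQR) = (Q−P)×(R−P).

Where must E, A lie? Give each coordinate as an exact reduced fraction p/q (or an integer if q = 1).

A = (8/3, 0)
E = (17, -14)

1. E_x = 17  [DC ∥ EB ∩ CB ∥ DE]
2. E_y = -14  [DC ∥ EB ∩ CB ∥ DE]
   → E = (17, -14)
3. A_x = 8/3  [A is the centroid of △BEC]
4. A_y = 0  [A is the centroid of △BEC]
   → A = (8/3, 0)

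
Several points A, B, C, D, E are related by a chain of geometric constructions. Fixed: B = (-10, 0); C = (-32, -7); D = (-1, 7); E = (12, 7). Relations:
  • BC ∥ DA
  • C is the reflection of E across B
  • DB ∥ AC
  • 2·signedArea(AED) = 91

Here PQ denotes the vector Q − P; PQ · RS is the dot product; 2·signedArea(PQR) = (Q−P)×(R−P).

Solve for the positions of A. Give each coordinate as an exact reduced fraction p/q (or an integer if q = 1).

A = (-23, 0)

1. A_x = -23  [DB ∥ AC ∩ BC ∥ DA]
2. A_y = 0  [DB ∥ AC ∩ BC ∥ DA]
   → A = (-23, 0)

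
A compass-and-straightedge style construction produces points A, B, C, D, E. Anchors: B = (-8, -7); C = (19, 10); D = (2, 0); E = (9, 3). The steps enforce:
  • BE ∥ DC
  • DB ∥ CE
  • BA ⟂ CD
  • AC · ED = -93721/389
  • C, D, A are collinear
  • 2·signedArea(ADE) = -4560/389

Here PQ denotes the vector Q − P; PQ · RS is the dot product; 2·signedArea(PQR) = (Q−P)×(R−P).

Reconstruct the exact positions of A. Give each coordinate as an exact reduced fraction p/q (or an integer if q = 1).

1. A_x = -3302/389  [C, D, A are collinear ∩ BA ⟂ CD]
2. A_y = -2400/389  [C, D, A are collinear ∩ BA ⟂ CD]
   → A = (-3302/389, -2400/389)

A = (-3302/389, -2400/389)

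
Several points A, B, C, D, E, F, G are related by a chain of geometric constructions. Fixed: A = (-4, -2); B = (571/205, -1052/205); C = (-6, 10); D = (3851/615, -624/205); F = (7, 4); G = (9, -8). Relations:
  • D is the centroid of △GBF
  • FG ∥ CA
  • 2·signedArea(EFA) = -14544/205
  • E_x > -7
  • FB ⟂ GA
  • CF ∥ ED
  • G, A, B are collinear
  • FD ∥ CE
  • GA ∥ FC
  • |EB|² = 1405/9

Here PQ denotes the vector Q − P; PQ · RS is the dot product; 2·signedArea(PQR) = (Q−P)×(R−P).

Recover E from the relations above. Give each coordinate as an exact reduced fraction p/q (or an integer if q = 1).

E = (-4144/615, 606/205)

1. E_x = -4144/615  [CF ∥ ED ∩ FD ∥ CE]
2. E_y = 606/205  [CF ∥ ED ∩ FD ∥ CE]
   → E = (-4144/615, 606/205)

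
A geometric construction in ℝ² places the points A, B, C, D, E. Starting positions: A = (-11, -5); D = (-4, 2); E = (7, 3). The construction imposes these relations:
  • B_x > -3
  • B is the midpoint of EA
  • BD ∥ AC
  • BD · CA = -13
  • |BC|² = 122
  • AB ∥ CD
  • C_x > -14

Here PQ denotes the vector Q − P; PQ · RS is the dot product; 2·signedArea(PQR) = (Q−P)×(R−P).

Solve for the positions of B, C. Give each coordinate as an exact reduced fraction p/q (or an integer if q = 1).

B = (-2, -1)
C = (-13, -2)

1. B_x = -2  [B is the midpoint of EA]
2. B_y = -1  [B is the midpoint of EA]
   → B = (-2, -1)
3. C_x = -13  [AB ∥ CD ∩ BD ∥ AC]
4. C_y = -2  [AB ∥ CD ∩ BD ∥ AC]
   → C = (-13, -2)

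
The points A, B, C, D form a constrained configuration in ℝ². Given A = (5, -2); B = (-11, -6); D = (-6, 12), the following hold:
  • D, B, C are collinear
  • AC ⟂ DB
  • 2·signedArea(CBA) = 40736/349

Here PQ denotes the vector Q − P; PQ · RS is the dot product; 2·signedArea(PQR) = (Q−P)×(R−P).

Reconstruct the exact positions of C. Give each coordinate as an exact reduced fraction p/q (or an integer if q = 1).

1. C_x = -3079/349  [D, B, C are collinear ∩ AC ⟂ DB]
2. C_y = 642/349  [D, B, C are collinear ∩ AC ⟂ DB]
   → C = (-3079/349, 642/349)

C = (-3079/349, 642/349)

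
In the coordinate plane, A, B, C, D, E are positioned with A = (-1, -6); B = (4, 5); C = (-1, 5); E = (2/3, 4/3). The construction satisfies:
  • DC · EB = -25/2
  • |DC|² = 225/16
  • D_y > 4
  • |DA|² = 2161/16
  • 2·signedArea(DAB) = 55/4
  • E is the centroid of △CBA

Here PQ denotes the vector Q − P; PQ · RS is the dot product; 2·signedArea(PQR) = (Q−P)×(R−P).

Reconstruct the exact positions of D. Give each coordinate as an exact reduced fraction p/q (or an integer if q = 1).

D = (11/4, 5)

1. D_x = 11/4  [2·signedArea(DAB) = 55/4 ∩ DC · EB = -25/2]
2. D_y = 5  [2·signedArea(DAB) = 55/4 ∩ DC · EB = -25/2]
   → D = (11/4, 5)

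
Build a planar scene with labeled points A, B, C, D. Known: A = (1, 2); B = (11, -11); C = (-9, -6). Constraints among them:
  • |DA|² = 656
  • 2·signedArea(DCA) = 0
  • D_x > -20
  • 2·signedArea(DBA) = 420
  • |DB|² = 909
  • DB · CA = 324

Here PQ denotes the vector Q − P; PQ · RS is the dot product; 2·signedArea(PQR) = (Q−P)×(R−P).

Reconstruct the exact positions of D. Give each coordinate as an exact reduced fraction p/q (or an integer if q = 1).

D = (-19, -14)

1. D_x = -19  [2·signedArea(DCA) = 0 ∩ DB · CA = 324]
2. D_y = -14  [2·signedArea(DCA) = 0 ∩ DB · CA = 324]
   → D = (-19, -14)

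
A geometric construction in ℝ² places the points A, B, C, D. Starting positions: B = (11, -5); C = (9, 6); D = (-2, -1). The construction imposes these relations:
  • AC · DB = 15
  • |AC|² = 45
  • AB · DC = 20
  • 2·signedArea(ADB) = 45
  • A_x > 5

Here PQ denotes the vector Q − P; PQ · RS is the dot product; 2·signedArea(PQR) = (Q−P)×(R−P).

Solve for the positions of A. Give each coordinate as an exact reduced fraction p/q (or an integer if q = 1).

1. A_x = 6  [AB · DC = 20 ∩ AC · DB = 15]
2. A_y = 0  [AB · DC = 20 ∩ AC · DB = 15]
   → A = (6, 0)

A = (6, 0)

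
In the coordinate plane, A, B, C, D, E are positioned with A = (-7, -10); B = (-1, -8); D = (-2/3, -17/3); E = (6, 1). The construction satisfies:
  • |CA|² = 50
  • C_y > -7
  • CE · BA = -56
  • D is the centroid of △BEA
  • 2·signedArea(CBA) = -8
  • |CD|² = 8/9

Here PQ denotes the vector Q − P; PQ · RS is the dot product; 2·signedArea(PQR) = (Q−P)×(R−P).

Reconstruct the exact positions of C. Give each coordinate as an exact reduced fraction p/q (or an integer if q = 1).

C = (-4/5, -33/5)

1. C_x = -4/5  [2·signedArea(CBA) = -8 ∩ CE · BA = -56]
2. C_y = -33/5  [2·signedArea(CBA) = -8 ∩ CE · BA = -56]
   → C = (-4/5, -33/5)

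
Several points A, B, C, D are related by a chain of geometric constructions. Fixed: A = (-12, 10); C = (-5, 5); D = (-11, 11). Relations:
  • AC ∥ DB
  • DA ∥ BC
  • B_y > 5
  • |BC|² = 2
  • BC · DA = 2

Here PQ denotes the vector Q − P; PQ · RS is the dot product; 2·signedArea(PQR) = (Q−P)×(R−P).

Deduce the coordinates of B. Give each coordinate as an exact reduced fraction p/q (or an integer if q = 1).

1. B_x = -4  [DA ∥ BC ∩ AC ∥ DB]
2. B_y = 6  [DA ∥ BC ∩ AC ∥ DB]
   → B = (-4, 6)

B = (-4, 6)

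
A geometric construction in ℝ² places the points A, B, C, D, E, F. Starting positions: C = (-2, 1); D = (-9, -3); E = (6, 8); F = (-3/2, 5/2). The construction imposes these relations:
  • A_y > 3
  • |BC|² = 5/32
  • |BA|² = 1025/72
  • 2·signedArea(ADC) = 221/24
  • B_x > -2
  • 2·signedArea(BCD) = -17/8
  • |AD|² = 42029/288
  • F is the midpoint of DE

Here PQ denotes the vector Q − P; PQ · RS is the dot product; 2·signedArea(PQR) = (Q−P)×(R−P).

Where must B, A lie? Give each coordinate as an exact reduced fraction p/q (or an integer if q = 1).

A = (7/8, 95/24)
B = (-15/8, 11/8)

1. B_x = -15/8  [line 4·x + -7·y + 137/8 = 0 ∩ |BC|² = 5/32]
2. B_y = 11/8  [line 4·x + -7·y + 137/8 = 0 ∩ |BC|² = 5/32]
   → B = (-15/8, 11/8)
3. A_x = 7/8  [line -4·x + 7·y + -581/24 = 0 ∩ |AD|² = 42029/288]
4. A_y = 95/24  [line -4·x + 7·y + -581/24 = 0 ∩ |AD|² = 42029/288]
   → A = (7/8, 95/24)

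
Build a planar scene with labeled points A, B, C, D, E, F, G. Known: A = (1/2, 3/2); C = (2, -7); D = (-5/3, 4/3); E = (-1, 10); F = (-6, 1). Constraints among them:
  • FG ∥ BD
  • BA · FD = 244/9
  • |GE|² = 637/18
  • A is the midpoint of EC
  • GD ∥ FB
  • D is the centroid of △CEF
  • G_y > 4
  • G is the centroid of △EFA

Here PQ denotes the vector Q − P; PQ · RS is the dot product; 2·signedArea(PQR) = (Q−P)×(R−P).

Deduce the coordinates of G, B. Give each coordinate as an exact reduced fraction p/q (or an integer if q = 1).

B = (-11/2, -11/6)
G = (-13/6, 25/6)

1. G_x = -13/6  [G is the centroid of △EFA]
2. G_y = 25/6  [G is the centroid of △EFA]
   → G = (-13/6, 25/6)
3. B_x = -11/2  [FG ∥ BD ∩ GD ∥ FB]
4. B_y = -11/6  [FG ∥ BD ∩ GD ∥ FB]
   → B = (-11/2, -11/6)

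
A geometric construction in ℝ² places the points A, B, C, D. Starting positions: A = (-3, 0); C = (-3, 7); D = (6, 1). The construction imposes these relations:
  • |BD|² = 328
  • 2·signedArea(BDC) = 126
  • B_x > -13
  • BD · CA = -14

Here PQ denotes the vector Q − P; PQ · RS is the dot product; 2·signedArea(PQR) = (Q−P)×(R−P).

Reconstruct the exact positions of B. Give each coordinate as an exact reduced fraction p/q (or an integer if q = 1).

B = (-12, -1)

1. B_x = -12  [2·signedArea(BDC) = 126 ∩ BD · CA = -14]
2. B_y = -1  [2·signedArea(BDC) = 126 ∩ BD · CA = -14]
   → B = (-12, -1)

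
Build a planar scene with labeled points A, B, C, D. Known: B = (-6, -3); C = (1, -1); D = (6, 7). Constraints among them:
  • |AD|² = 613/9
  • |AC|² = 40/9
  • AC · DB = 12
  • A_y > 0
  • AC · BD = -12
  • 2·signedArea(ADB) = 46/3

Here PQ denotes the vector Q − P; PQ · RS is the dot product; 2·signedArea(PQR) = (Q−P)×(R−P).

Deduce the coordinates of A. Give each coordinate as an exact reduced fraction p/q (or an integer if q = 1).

A = (1/3, 1)

1. A_x = 1/3  [2·signedArea(ADB) = 46/3 ∩ AC · BD = -12]
2. A_y = 1  [2·signedArea(ADB) = 46/3 ∩ AC · BD = -12]
   → A = (1/3, 1)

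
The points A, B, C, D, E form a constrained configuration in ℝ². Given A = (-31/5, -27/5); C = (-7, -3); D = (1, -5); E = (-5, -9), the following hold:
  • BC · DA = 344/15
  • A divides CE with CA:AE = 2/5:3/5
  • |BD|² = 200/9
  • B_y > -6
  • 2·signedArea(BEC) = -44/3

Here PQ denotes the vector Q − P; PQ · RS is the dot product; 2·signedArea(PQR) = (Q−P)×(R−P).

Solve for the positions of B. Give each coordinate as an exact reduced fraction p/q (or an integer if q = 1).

1. B_x = -11/3  [BC · DA = 344/15 ∩ 2·signedArea(BEC) = -44/3]
2. B_y = -17/3  [BC · DA = 344/15 ∩ 2·signedArea(BEC) = -44/3]
   → B = (-11/3, -17/3)

B = (-11/3, -17/3)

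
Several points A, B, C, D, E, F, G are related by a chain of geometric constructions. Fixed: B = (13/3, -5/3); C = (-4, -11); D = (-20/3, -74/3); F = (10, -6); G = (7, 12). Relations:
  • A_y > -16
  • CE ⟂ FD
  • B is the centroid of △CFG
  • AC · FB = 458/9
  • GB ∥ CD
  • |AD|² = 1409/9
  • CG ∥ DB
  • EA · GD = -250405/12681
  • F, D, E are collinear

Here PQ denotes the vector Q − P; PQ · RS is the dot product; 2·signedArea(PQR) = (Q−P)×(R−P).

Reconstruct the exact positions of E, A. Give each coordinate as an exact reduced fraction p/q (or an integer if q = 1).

1. E_x = 1840/1409  [F, D, E are collinear ∩ CE ⟂ FD]
2. E_y = -22174/1409  [F, D, E are collinear ∩ CE ⟂ FD]
   → E = (1840/1409, -22174/1409)
3. A_x = 5/3  [AC · FB = 458/9 ∩ EA · GD = -250405/12681]
4. A_y = -46/3  [AC · FB = 458/9 ∩ EA · GD = -250405/12681]
   → A = (5/3, -46/3)

A = (5/3, -46/3)
E = (1840/1409, -22174/1409)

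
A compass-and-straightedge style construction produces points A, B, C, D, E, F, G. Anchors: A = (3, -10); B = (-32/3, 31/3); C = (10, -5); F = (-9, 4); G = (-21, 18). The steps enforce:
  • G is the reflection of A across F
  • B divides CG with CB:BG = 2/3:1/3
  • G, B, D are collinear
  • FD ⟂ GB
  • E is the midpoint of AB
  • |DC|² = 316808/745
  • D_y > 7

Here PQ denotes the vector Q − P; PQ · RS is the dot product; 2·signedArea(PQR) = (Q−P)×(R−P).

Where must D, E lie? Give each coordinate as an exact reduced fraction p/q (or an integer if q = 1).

D = (-4888/745, 5429/745)
E = (-23/6, 1/6)

1. D_x = -4888/745  [G, B, D are collinear ∩ FD ⟂ GB]
2. D_y = 5429/745  [G, B, D are collinear ∩ FD ⟂ GB]
   → D = (-4888/745, 5429/745)
3. E_x = -23/6  [E is the midpoint of AB]
4. E_y = 1/6  [E is the midpoint of AB]
   → E = (-23/6, 1/6)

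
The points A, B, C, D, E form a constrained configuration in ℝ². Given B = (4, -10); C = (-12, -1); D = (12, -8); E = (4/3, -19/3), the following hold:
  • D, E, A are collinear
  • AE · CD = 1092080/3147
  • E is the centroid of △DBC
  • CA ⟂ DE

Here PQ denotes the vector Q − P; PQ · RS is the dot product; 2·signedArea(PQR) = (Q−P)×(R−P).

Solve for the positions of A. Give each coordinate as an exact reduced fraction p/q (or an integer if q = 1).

1. A_x = -13108/1049  [D, E, A are collinear ∩ CA ⟂ DE]
2. A_y = -4377/1049  [D, E, A are collinear ∩ CA ⟂ DE]
   → A = (-13108/1049, -4377/1049)

A = (-13108/1049, -4377/1049)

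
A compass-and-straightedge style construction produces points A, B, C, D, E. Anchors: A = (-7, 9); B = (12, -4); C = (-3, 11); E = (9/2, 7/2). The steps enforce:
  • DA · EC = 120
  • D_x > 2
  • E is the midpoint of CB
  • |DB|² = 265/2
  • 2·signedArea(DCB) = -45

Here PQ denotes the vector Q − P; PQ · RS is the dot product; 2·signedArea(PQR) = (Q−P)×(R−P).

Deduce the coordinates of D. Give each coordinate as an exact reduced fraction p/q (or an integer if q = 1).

D = (5/2, 5/2)

1. D_x = 5/2  [DA · EC = 120 ∩ 2·signedArea(DCB) = -45]
2. D_y = 5/2  [DA · EC = 120 ∩ 2·signedArea(DCB) = -45]
   → D = (5/2, 5/2)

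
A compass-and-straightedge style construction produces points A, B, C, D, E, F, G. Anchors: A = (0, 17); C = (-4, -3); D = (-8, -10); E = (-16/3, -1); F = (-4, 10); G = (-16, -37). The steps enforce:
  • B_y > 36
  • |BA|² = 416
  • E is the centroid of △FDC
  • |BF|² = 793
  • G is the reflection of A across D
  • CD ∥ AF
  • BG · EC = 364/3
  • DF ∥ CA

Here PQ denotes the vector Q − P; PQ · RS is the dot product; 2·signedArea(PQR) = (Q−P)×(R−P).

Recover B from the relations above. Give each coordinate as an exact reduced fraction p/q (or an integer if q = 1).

1. B_x = 4  [line -4/3·x + 2·y + -206/3 = 0 ∩ |BA|² = 416]
2. B_y = 37  [line -4/3·x + 2·y + -206/3 = 0 ∩ |BA|² = 416]
   → B = (4, 37)

B = (4, 37)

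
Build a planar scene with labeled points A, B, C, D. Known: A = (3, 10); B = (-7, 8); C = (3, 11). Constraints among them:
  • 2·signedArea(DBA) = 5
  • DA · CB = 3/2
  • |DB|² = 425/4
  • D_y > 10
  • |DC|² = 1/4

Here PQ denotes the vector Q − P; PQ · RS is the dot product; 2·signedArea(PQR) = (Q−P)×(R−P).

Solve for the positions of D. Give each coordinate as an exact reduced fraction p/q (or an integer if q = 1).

1. D_x = 3  [2·signedArea(DBA) = 5 ∩ DA · CB = 3/2]
2. D_y = 21/2  [2·signedArea(DBA) = 5 ∩ DA · CB = 3/2]
   → D = (3, 21/2)

D = (3, 21/2)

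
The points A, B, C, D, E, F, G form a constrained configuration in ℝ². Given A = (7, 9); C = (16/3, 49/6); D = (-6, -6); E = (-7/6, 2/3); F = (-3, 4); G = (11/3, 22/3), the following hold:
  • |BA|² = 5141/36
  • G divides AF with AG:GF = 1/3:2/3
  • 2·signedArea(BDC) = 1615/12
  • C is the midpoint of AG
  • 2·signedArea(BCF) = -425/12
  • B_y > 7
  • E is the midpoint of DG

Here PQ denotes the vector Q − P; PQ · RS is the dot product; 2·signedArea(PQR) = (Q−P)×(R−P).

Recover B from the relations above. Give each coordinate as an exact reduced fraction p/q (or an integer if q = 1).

B = (-29/6, 22/3)

1. B_x = -29/6  [2·signedArea(BCF) = -425/12 ∩ 2·signedArea(BDC) = 1615/12]
2. B_y = 22/3  [2·signedArea(BCF) = -425/12 ∩ 2·signedArea(BDC) = 1615/12]
   → B = (-29/6, 22/3)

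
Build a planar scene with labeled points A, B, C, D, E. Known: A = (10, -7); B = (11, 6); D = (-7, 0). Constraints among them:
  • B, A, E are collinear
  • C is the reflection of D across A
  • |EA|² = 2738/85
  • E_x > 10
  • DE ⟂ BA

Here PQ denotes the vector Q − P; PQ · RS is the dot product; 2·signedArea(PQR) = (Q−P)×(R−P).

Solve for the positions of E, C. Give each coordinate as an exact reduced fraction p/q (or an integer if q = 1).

1. E_x = 887/85  [B, A, E are collinear ∩ DE ⟂ BA]
2. E_y = -114/85  [B, A, E are collinear ∩ DE ⟂ BA]
   → E = (887/85, -114/85)
3. C_x = 27  [C is the reflection of D across A]
4. C_y = -14  [C is the reflection of D across A]
   → C = (27, -14)

C = (27, -14)
E = (887/85, -114/85)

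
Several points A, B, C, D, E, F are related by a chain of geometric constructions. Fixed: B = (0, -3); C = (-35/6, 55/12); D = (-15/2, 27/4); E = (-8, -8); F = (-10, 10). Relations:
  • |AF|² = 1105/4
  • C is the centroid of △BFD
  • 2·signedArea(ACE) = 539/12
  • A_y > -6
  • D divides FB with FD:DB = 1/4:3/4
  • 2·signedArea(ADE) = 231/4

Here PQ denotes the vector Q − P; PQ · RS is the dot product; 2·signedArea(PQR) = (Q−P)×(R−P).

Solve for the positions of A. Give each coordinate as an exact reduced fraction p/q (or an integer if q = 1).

A = (-4, -11/2)

1. A_x = -4  [2·signedArea(ADE) = 231/4 ∩ 2·signedArea(ACE) = 539/12]
2. A_y = -11/2  [2·signedArea(ADE) = 231/4 ∩ 2·signedArea(ACE) = 539/12]
   → A = (-4, -11/2)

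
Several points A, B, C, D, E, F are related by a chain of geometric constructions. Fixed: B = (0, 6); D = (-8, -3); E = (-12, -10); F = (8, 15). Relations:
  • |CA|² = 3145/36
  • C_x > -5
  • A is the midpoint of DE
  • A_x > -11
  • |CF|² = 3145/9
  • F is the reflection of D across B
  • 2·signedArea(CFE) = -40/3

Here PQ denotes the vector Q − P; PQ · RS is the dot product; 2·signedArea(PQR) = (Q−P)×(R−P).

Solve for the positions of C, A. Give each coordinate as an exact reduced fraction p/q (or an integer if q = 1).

1. A_x = -10  [A is the midpoint of DE]
2. A_y = -13/2  [A is the midpoint of DE]
   → A = (-10, -13/2)
3. C_x = -4  [line 25·x + -20·y + 340/3 = 0 ∩ |CA|² = 3145/36]
4. C_y = 2/3  [line 25·x + -20·y + 340/3 = 0 ∩ |CA|² = 3145/36]
   → C = (-4, 2/3)

A = (-10, -13/2)
C = (-4, 2/3)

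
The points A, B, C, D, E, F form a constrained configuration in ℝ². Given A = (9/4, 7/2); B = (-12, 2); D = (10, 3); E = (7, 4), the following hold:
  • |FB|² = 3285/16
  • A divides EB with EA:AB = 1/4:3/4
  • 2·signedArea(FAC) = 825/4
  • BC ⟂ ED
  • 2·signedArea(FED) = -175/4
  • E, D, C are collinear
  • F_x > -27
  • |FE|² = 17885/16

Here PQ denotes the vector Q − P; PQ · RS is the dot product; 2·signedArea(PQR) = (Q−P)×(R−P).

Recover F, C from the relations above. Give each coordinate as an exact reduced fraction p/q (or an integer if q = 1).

C = (-19/2, 19/2)
F = (-105/4, 1/2)

1. C_x = -19/2  [E, D, C are collinear ∩ BC ⟂ ED]
2. C_y = 19/2  [E, D, C are collinear ∩ BC ⟂ ED]
   → C = (-19/2, 19/2)
3. F_x = -105/4  [2·signedArea(FED) = -175/4 ∩ 2·signedArea(FAC) = 825/4]
4. F_y = 1/2  [2·signedArea(FED) = -175/4 ∩ 2·signedArea(FAC) = 825/4]
   → F = (-105/4, 1/2)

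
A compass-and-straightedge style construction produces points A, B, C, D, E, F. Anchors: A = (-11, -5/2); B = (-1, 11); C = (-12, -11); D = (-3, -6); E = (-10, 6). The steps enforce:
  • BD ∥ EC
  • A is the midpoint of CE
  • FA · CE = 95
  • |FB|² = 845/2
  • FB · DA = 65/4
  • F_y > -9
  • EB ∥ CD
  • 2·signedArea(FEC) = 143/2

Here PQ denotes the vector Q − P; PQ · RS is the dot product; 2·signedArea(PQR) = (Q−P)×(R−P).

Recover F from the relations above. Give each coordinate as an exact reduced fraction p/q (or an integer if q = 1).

F = (-15/2, -17/2)

1. F_x = -15/2  [FA · CE = 95 ∩ 2·signedArea(FEC) = 143/2]
2. F_y = -17/2  [FA · CE = 95 ∩ 2·signedArea(FEC) = 143/2]
   → F = (-15/2, -17/2)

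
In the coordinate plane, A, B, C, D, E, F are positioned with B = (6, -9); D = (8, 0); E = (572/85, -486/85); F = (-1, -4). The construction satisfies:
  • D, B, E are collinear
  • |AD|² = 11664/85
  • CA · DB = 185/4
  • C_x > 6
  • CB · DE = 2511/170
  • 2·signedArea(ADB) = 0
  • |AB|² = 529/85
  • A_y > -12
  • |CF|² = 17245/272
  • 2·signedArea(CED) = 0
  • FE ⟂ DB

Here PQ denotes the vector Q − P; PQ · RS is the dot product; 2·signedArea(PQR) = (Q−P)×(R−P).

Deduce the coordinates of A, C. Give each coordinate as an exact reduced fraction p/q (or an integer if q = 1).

1. C_x = 1113/170  [2·signedArea(CED) = 0 ∩ CB · DE = 2511/170]
2. C_y = -2223/340  [2·signedArea(CED) = 0 ∩ CB · DE = 2511/170]
   → C = (1113/170, -2223/340)
3. A_x = 464/85  [2·signedArea(ADB) = 0 ∩ CA · DB = 185/4]
4. A_y = -972/85  [2·signedArea(ADB) = 0 ∩ CA · DB = 185/4]
   → A = (464/85, -972/85)

A = (464/85, -972/85)
C = (1113/170, -2223/340)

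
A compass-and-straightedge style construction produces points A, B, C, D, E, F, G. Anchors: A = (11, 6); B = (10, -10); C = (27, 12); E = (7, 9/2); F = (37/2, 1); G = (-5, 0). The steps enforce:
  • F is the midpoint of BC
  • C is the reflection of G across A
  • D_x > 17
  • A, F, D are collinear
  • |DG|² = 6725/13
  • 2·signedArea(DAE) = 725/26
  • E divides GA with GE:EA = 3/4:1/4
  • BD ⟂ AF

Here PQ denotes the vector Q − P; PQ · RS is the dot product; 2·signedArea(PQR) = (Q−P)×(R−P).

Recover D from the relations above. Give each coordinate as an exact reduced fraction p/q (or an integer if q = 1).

1. D_x = 230/13  [A, F, D are collinear ∩ BD ⟂ AF]
2. D_y = 20/13  [A, F, D are collinear ∩ BD ⟂ AF]
   → D = (230/13, 20/13)

D = (230/13, 20/13)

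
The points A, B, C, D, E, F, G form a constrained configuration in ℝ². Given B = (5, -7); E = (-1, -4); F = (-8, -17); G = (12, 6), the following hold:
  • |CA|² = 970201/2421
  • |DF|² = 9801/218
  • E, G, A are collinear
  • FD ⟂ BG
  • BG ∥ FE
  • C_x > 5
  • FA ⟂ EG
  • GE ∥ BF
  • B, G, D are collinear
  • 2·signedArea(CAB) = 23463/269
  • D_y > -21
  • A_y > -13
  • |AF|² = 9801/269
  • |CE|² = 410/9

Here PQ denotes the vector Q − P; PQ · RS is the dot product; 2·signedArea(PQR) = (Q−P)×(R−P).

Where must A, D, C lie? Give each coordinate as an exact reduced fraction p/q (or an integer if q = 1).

1. A_x = -3142/269  [E, G, A are collinear ∩ FA ⟂ EG]
2. A_y = -3286/269  [E, G, A are collinear ∩ FA ⟂ EG]
   → A = (-3142/269, -3286/269)
3. D_x = -457/218  [B, G, D are collinear ∩ FD ⟂ BG]
4. D_y = -4399/218  [B, G, D are collinear ∩ FD ⟂ BG]
   → D = (-457/218, -4399/218)
5. C_x = 16/3  [line -1403/269·x + 4487/269·y + 14961/269 = 0 ∩ |CE|² = 410/9]
6. C_y = -5/3  [line -1403/269·x + 4487/269·y + 14961/269 = 0 ∩ |CE|² = 410/9]
   → C = (16/3, -5/3)

A = (-3142/269, -3286/269)
C = (16/3, -5/3)
D = (-457/218, -4399/218)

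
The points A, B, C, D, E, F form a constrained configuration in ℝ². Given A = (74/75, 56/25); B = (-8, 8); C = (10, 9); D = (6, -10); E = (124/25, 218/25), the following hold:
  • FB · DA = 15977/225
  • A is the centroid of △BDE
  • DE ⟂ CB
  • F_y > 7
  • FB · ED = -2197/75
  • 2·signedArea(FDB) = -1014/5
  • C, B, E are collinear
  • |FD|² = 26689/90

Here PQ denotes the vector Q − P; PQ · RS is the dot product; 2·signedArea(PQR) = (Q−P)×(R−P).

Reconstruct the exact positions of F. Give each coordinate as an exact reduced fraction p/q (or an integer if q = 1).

1. F_x = 119/30  [FB · ED = -2197/75 ∩ FB · DA = 15977/225]
2. F_y = 71/10  [FB · ED = -2197/75 ∩ FB · DA = 15977/225]
   → F = (119/30, 71/10)

F = (119/30, 71/10)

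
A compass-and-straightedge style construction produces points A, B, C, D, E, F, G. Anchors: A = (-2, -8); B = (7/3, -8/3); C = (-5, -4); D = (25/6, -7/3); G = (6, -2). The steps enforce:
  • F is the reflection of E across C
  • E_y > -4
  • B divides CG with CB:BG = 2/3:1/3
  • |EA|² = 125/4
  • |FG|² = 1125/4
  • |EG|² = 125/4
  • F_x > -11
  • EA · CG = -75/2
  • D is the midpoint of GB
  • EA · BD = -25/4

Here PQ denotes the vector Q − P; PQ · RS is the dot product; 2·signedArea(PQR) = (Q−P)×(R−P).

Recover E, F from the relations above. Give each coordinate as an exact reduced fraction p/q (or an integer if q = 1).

1. E_x = 1/2  [line -11/6·x + -1/3·y + -1/12 = 0 ∩ |EA|² = 125/4]
2. E_y = -3  [line -11/6·x + -1/3·y + -1/12 = 0 ∩ |EA|² = 125/4]
   → E = (1/2, -3)
3. F_x = -21/2  [F is the reflection of E across C]
4. F_y = -5  [F is the reflection of E across C]
   → F = (-21/2, -5)

E = (1/2, -3)
F = (-21/2, -5)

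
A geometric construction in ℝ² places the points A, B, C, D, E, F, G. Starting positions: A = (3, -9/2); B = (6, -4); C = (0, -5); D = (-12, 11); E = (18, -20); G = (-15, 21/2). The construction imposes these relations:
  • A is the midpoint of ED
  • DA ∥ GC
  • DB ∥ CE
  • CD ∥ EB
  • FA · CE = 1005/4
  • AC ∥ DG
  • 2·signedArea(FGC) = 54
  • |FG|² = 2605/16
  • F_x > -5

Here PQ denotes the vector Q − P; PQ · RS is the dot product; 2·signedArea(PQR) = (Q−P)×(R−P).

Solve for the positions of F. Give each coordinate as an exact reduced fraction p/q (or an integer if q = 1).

F = (-9/2, 13/4)

1. F_x = -9/2  [FA · CE = 1005/4 ∩ 2·signedArea(FGC) = 54]
2. F_y = 13/4  [FA · CE = 1005/4 ∩ 2·signedArea(FGC) = 54]
   → F = (-9/2, 13/4)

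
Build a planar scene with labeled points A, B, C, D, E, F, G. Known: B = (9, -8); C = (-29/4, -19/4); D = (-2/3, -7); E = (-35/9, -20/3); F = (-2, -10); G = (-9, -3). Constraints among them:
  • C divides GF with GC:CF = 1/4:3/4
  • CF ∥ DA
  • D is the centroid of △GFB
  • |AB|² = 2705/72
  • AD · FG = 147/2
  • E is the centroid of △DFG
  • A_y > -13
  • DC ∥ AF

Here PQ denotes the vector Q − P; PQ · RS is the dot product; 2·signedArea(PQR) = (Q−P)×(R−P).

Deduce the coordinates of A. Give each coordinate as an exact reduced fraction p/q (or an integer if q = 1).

A = (55/12, -49/4)

1. A_x = 55/12  [DC ∥ AF ∩ CF ∥ DA]
2. A_y = -49/4  [DC ∥ AF ∩ CF ∥ DA]
   → A = (55/12, -49/4)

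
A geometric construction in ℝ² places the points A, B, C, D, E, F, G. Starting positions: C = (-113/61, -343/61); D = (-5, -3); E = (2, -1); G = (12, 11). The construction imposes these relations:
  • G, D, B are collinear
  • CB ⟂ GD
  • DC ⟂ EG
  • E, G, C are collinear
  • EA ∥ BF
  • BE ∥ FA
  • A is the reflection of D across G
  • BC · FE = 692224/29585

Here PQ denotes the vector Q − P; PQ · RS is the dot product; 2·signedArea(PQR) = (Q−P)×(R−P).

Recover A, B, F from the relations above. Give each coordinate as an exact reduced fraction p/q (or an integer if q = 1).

A = (29, 25)
B = (-130517/29585, -74419/29585)
F = (668278/29585, 694791/29585)

1. A_x = 29  [A is the reflection of D across G]
2. A_y = 25  [A is the reflection of D across G]
   → A = (29, 25)
3. B_x = -130517/29585  [G, D, B are collinear ∩ CB ⟂ GD]
4. B_y = -74419/29585  [G, D, B are collinear ∩ CB ⟂ GD]
   → B = (-130517/29585, -74419/29585)
5. F_x = 668278/29585  [BE ∥ FA ∩ EA ∥ BF]
6. F_y = 694791/29585  [BE ∥ FA ∩ EA ∥ BF]
   → F = (668278/29585, 694791/29585)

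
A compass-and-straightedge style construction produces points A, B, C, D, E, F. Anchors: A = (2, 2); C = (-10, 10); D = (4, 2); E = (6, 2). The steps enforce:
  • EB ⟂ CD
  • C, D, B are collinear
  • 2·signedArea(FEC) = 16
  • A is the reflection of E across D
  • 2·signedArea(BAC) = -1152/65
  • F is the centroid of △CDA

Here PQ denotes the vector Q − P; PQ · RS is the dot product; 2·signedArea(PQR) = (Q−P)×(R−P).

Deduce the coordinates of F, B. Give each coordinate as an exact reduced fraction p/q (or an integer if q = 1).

B = (358/65, 74/65)
F = (-4/3, 14/3)

1. F_x = -4/3  [F is the centroid of △CDA]
2. F_y = 14/3  [F is the centroid of △CDA]
   → F = (-4/3, 14/3)
3. B_x = 358/65  [C, D, B are collinear ∩ EB ⟂ CD]
4. B_y = 74/65  [C, D, B are collinear ∩ EB ⟂ CD]
   → B = (358/65, 74/65)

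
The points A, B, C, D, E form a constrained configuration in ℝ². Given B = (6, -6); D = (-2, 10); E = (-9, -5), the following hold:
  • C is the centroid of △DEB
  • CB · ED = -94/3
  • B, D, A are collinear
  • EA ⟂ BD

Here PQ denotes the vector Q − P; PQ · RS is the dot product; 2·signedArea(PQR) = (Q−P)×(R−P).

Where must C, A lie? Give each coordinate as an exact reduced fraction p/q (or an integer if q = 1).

A = (13/5, 4/5)
C = (-5/3, -1/3)

1. C_x = -5/3  [C is the centroid of △DEB]
2. C_y = -1/3  [C is the centroid of △DEB]
   → C = (-5/3, -1/3)
3. A_x = 13/5  [B, D, A are collinear ∩ EA ⟂ BD]
4. A_y = 4/5  [B, D, A are collinear ∩ EA ⟂ BD]
   → A = (13/5, 4/5)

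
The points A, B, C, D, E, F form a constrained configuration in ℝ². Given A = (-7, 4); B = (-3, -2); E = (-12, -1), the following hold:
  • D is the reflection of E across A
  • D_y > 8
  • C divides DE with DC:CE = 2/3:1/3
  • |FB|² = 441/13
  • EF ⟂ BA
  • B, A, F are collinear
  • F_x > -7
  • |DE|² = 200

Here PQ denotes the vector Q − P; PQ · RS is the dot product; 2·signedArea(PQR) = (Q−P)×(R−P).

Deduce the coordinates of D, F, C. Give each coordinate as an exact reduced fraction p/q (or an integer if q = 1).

C = (-26/3, 7/3)
D = (-2, 9)
F = (-81/13, 37/13)

1. D_x = -2  [D is the reflection of E across A]
2. D_y = 9  [D is the reflection of E across A]
   → D = (-2, 9)
3. F_x = -81/13  [B, A, F are collinear ∩ EF ⟂ BA]
4. F_y = 37/13  [B, A, F are collinear ∩ EF ⟂ BA]
   → F = (-81/13, 37/13)
5. C_x = -26/3  [C divides DE with DC:CE = 2/3:1/3]
6. C_y = 7/3  [C divides DE with DC:CE = 2/3:1/3]
   → C = (-26/3, 7/3)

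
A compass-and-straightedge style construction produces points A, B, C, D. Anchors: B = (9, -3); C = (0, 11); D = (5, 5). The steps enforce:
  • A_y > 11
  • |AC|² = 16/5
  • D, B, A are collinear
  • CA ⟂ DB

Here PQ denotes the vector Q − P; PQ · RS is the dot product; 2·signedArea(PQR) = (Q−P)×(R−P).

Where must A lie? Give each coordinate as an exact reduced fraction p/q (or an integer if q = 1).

A = (8/5, 59/5)

1. A_x = 8/5  [D, B, A are collinear ∩ CA ⟂ DB]
2. A_y = 59/5  [D, B, A are collinear ∩ CA ⟂ DB]
   → A = (8/5, 59/5)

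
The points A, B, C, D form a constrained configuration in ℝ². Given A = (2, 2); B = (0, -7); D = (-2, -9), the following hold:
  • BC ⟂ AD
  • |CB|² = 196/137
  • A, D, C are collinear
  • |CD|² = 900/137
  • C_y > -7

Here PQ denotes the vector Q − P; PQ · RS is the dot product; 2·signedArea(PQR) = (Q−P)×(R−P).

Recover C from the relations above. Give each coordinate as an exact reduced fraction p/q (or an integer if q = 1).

1. C_x = -154/137  [A, D, C are collinear ∩ BC ⟂ AD]
2. C_y = -903/137  [A, D, C are collinear ∩ BC ⟂ AD]
   → C = (-154/137, -903/137)

C = (-154/137, -903/137)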